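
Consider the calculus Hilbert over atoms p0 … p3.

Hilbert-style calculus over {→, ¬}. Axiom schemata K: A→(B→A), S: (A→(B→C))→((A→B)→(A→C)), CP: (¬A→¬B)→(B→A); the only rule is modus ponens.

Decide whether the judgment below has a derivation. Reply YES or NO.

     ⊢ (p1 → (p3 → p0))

Truth-table refutation:
  v=0000: Γ:[] Δ:[(p1 → (p3 → p0))=T] refutes=False
  v=0001: Γ:[] Δ:[(p1 → (p3 → p0))=T] refutes=False
  v=0010: Γ:[] Δ:[(p1 → (p3 → p0))=T] refutes=False
  v=0011: Γ:[] Δ:[(p1 → (p3 → p0))=T] refutes=False
  v=0100: Γ:[] Δ:[(p1 → (p3 → p0))=T] refutes=False
  v=0101: Γ:[] Δ:[(p1 → (p3 → p0))=F] refutes=True  ← countermodel

Result: NO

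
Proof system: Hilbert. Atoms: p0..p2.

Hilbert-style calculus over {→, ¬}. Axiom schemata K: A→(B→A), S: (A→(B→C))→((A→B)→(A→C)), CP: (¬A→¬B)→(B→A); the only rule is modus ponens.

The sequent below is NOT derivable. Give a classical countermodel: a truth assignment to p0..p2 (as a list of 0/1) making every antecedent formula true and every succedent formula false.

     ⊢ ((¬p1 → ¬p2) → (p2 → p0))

Enumerate valuations to refute Γ ⊢ Δ:
  v=000: Γ:[] Δ:[((¬p1 → ¬p2) → (p2 → p0))=T] refutes=False
  v=001: Γ:[] Δ:[((¬p1 → ¬p2) → (p2 → p0))=T] refutes=False
  v=010: Γ:[] Δ:[((¬p1 → ¬p2) → (p2 → p0))=T] refutes=False
  v=011: Γ:[] Δ:[((¬p1 → ¬p2) → (p2 → p0))=F] refutes=True  ← countermodel

Result: [0, 1, 1]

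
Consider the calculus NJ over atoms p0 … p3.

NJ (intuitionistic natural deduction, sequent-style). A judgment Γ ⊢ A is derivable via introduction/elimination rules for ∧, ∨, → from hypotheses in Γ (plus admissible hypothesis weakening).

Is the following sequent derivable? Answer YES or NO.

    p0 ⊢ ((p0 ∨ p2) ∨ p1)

Derivation (root first):
[∨I₁] p0 ⊢ ((p0 ∨ p2) ∨ p1)
  [∨I₁] p0 ⊢ (p0 ∨ p2)
    [Ax] p0 ⊢ p0

Result: YES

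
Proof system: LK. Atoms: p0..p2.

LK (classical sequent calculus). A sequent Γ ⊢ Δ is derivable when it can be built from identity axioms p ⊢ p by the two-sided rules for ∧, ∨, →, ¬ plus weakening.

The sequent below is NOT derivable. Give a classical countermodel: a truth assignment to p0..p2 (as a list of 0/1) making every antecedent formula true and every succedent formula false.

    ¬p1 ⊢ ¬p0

Enumerate valuations to refute Γ ⊢ Δ:
  v=000: Γ:[¬p1=T] Δ:[¬p0=T] refutes=False
  v=001: Γ:[¬p1=T] Δ:[¬p0=T] refutes=False
  v=010: Γ:[¬p1=F] Δ:[¬p0=T] refutes=False
  v=011: Γ:[¬p1=F] Δ:[¬p0=T] refutes=False
  v=100: Γ:[¬p1=T] Δ:[¬p0=F] refutes=True  ← countermodel

Result: [1, 0, 0]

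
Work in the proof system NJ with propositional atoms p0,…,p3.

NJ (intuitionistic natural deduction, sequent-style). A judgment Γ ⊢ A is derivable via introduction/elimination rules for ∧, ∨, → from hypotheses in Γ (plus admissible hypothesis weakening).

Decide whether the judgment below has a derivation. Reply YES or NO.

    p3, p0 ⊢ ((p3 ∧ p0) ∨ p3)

Proof tree:
[∨I₁] p3, p0 ⊢ ((p3 ∧ p0) ∨ p3)
  [∧I] p3, p0 ⊢ (p3 ∧ p0)
    [Ax] p3 ⊢ p3
    [Ax] p0 ⊢ p0

Result: YES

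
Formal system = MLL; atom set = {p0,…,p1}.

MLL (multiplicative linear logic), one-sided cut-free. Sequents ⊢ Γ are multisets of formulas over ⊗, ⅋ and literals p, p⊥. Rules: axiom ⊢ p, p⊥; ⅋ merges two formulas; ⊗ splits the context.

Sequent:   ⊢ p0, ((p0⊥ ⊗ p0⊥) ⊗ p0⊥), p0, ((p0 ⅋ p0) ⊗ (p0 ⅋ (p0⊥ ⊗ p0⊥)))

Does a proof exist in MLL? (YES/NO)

Derivation trace:
[⊗]  ⊢ p0, ((p0⊥ ⊗ p0⊥) ⊗ p0⊥), p0, ((p0 ⅋ p0) ⊗ (p0 ⅋ (p0⊥ ⊗ p0⊥)))
  [⅋]  ⊢ p0, ((p0⊥ ⊗ p0⊥) ⊗ p0⊥), (p0 ⅋ p0)
    [⊗]  ⊢ p0, p0, p0, ((p0⊥ ⊗ p0⊥) ⊗ p0⊥)
      [⊗]  ⊢ p0, p0, (p0⊥ ⊗ p0⊥)
        [Ax]  ⊢ p0, p0⊥
        [Ax]  ⊢ p0, p0⊥
      [Ax]  ⊢ p0, p0⊥
  [⅋]  ⊢ p0, (p0 ⅋ (p0⊥ ⊗ p0⊥))
    [⊗]  ⊢ p0, p0, (p0⊥ ⊗ p0⊥)
      [Ax]  ⊢ p0, p0⊥
      [Ax]  ⊢ p0, p0⊥

Result: YES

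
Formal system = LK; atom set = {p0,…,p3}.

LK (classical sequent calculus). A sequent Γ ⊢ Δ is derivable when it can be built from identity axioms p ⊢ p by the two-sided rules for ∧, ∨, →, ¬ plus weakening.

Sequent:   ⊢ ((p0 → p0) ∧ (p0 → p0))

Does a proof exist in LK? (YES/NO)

Derivation (root first):
[∧R]  ⊢ ((p0 → p0) ∧ (p0 → p0))
  [→R]  ⊢ (p0 → p0)
    [Ax] p0 ⊢ p0
  [→R]  ⊢ (p0 → p0)
    [Ax] p0 ⊢ p0

Result: YES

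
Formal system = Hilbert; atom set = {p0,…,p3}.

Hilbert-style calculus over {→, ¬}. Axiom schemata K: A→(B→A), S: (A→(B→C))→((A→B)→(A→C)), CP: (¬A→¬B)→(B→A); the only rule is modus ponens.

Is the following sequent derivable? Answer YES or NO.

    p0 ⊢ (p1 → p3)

Truth-table refutation:
  v=0000: Γ:[p0=F] Δ:[(p1 → p3)=T] refutes=False
  v=0001: Γ:[p0=F] Δ:[(p1 → p3)=T] refutes=False
  v=0010: Γ:[p0=F] Δ:[(p1 → p3)=T] refutes=False
  v=0011: Γ:[p0=F] Δ:[(p1 → p3)=T] refutes=False
  v=0100: Γ:[p0=F] Δ:[(p1 → p3)=F] refutes=False
  v=0101: Γ:[p0=F] Δ:[(p1 → p3)=T] refutes=False
  v=0110: Γ:[p0=F] Δ:[(p1 → p3)=F] refutes=False
  v=0111: Γ:[p0=F] Δ:[(p1 → p3)=T] refutes=False
  v=1000: Γ:[p0=T] Δ:[(p1 → p3)=T] refutes=False
  v=1001: Γ:[p0=T] Δ:[(p1 → p3)=T] refutes=False
  v=1010: Γ:[p0=T] Δ:[(p1 → p3)=T] refutes=False
  v=1011: Γ:[p0=T] Δ:[(p1 → p3)=T] refutes=False
  v=1100: Γ:[p0=T] Δ:[(p1 → p3)=F] refutes=True  ← countermodel

Result: NO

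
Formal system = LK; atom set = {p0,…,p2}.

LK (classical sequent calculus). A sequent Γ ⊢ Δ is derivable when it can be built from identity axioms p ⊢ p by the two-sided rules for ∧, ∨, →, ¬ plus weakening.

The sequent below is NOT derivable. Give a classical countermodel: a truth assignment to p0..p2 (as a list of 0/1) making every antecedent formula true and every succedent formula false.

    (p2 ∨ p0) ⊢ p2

Enumerate valuations to refute Γ ⊢ Δ:
  v=000: Γ:[(p2 ∨ p0)=F] Δ:[p2=F] refutes=False
  v=001: Γ:[(p2 ∨ p0)=T] Δ:[p2=T] refutes=False
  v=010: Γ:[(p2 ∨ p0)=F] Δ:[p2=F] refutes=False
  v=011: Γ:[(p2 ∨ p0)=T] Δ:[p2=T] refutes=False
  v=100: Γ:[(p2 ∨ p0)=T] Δ:[p2=F] refutes=True  ← countermodel

Result: [1, 0, 0]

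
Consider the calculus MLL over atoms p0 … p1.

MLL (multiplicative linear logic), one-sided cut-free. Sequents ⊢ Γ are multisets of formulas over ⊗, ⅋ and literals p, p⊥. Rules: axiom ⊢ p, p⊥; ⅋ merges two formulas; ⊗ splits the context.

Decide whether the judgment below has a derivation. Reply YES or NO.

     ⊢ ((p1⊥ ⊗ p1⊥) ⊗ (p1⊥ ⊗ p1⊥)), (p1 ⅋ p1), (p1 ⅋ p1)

Proof tree:
[⅋]  ⊢ ((p1⊥ ⊗ p1⊥) ⊗ (p1⊥ ⊗ p1⊥)), (p1 ⅋ p1), (p1 ⅋ p1)
  [⅋]  ⊢ p1, p1, ((p1⊥ ⊗ p1⊥) ⊗ (p1⊥ ⊗ p1⊥)), (p1 ⅋ p1)
    [⊗]  ⊢ p1, p1, p1, p1, ((p1⊥ ⊗ p1⊥) ⊗ (p1⊥ ⊗ p1⊥))
      [⊗]  ⊢ p1, p1, (p1⊥ ⊗ p1⊥)
        [Ax]  ⊢ p1, p1⊥
        [Ax]  ⊢ p1, p1⊥
      [⊗]  ⊢ p1, p1, (p1⊥ ⊗ p1⊥)
        [Ax]  ⊢ p1, p1⊥
        [Ax]  ⊢ p1, p1⊥

Result: YES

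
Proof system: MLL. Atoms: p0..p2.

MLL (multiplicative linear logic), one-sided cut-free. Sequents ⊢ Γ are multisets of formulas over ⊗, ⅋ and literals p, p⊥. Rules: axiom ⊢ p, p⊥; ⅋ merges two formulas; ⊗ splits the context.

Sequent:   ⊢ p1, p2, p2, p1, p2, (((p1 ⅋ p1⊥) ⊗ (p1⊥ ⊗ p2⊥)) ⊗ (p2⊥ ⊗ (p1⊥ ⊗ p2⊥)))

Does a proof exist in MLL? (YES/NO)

Derivation (root first):
[⊗]  ⊢ p1, p2, p2, p1, p2, (((p1 ⅋ p1⊥) ⊗ (p1⊥ ⊗ p2⊥)) ⊗ (p2⊥ ⊗ (p1⊥ ⊗ p2⊥)))
  [⊗]  ⊢ p1, p2, ((p1 ⅋ p1⊥) ⊗ (p1⊥ ⊗ p2⊥))
    [⅋]  ⊢ (p1 ⅋ p1⊥)
      [Ax]  ⊢ p1, p1⊥
    [⊗]  ⊢ p1, p2, (p1⊥ ⊗ p2⊥)
      [Ax]  ⊢ p1, p1⊥
      [Ax]  ⊢ p2, p2⊥
  [⊗]  ⊢ p2, p1, p2, (p2⊥ ⊗ (p1⊥ ⊗ p2⊥))
    [Ax]  ⊢ p2, p2⊥
    [⊗]  ⊢ p1, p2, (p1⊥ ⊗ p2⊥)
      [Ax]  ⊢ p1, p1⊥
      [Ax]  ⊢ p2, p2⊥

Result: YES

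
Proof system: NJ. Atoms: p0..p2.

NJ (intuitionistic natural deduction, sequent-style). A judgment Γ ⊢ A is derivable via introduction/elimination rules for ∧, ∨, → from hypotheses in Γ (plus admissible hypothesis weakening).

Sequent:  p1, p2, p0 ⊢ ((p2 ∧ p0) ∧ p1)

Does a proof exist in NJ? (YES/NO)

Derivation (root first):
[∧I] p1, p2, p0 ⊢ ((p2 ∧ p0) ∧ p1)
  [∧I] p2, p0 ⊢ (p2 ∧ p0)
    [Ax] p2 ⊢ p2
    [Ax] p0 ⊢ p0
  [Ax] p1 ⊢ p1

Result: YES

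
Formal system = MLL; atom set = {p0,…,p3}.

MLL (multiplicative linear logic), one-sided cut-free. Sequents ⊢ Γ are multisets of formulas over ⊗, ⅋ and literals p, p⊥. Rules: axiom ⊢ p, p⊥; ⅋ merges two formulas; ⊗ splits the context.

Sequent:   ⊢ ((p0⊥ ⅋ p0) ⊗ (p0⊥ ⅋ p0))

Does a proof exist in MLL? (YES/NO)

Proof tree:
[⊗]  ⊢ ((p0⊥ ⅋ p0) ⊗ (p0⊥ ⅋ p0))
  [⅋]  ⊢ (p0⊥ ⅋ p0)
    [Ax]  ⊢ p0, p0⊥
  [⅋]  ⊢ (p0⊥ ⅋ p0)
    [Ax]  ⊢ p0, p0⊥

Result: YES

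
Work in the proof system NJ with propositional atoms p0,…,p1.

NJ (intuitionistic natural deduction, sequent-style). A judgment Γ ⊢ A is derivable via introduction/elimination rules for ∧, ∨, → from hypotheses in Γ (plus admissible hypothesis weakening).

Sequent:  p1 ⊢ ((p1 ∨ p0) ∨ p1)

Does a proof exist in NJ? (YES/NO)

Proof tree:
[∨I₁] p1 ⊢ ((p1 ∨ p0) ∨ p1)
  [∨I₁] p1 ⊢ (p1 ∨ p0)
    [Ax] p1 ⊢ p1

Result: YES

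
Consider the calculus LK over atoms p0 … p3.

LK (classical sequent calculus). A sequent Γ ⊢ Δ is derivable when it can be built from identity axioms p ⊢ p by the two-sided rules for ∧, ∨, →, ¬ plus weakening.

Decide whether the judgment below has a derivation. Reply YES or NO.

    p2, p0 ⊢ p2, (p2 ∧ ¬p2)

Derivation trace:
[∧R] p2, p0 ⊢ p2, (p2 ∧ ¬p2)
  [Ax] p2 ⊢ p2
  [WL] p0 ⊢ p2, ¬p2
    [¬R]  ⊢ p2, ¬p2
      [Ax] p2 ⊢ p2

Result: YES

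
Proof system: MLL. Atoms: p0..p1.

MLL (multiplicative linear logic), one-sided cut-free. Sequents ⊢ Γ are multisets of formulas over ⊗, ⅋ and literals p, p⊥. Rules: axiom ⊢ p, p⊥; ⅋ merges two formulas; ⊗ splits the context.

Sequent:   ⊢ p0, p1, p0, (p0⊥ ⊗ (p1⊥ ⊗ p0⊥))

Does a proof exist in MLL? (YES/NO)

Proof tree:
[⊗]  ⊢ p0, p1, p0, (p0⊥ ⊗ (p1⊥ ⊗ p0⊥))
  [Ax]  ⊢ p0, p0⊥
  [⊗]  ⊢ p1, p0, (p1⊥ ⊗ p0⊥)
    [Ax]  ⊢ p1, p1⊥
    [Ax]  ⊢ p0, p0⊥

Result: YES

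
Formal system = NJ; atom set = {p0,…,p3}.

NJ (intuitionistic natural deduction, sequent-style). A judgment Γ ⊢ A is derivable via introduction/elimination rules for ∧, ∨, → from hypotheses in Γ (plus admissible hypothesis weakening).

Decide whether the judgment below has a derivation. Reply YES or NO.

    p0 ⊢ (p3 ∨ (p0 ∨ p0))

Derivation trace:
[∨I₂] p0 ⊢ (p3 ∨ (p0 ∨ p0))
  [∨I₂] p0 ⊢ (p0 ∨ p0)
    [Ax] p0 ⊢ p0

Result: YES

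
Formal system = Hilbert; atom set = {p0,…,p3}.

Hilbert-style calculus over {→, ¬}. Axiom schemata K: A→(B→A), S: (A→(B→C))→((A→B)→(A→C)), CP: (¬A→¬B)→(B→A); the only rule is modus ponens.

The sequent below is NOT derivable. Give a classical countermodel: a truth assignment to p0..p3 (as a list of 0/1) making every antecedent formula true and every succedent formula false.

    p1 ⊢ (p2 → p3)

Enumerate valuations to refute Γ ⊢ Δ:
  v=0000: Γ:[p1=F] Δ:[(p2 → p3)=T] refutes=False
  v=0001: Γ:[p1=F] Δ:[(p2 → p3)=T] refutes=False
  v=0010: Γ:[p1=F] Δ:[(p2 → p3)=F] refutes=False
  v=0011: Γ:[p1=F] Δ:[(p2 → p3)=T] refutes=False
  v=0100: Γ:[p1=T] Δ:[(p2 → p3)=T] refutes=False
  v=0101: Γ:[p1=T] Δ:[(p2 → p3)=T] refutes=False
  v=0110: Γ:[p1=T] Δ:[(p2 → p3)=F] refutes=True  ← countermodel

Result: [0, 1, 1, 0]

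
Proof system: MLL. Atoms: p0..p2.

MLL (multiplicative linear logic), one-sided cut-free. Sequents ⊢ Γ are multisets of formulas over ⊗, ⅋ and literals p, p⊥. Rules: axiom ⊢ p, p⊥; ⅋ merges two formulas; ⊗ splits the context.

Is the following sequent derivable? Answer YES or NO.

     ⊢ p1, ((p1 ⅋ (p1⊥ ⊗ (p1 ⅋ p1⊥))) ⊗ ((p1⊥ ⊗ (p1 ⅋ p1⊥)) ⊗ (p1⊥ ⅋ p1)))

Proof tree:
[⊗]  ⊢ p1, ((p1 ⅋ (p1⊥ ⊗ (p1 ⅋ p1⊥))) ⊗ ((p1⊥ ⊗ (p1 ⅋ p1⊥)) ⊗ (p1⊥ ⅋ p1)))
  [⅋]  ⊢ (p1 ⅋ (p1⊥ ⊗ (p1 ⅋ p1⊥)))
    [⊗]  ⊢ p1, (p1⊥ ⊗ (p1 ⅋ p1⊥))
      [Ax]  ⊢ p1, p1⊥
      [⅋]  ⊢ (p1 ⅋ p1⊥)
        [Ax]  ⊢ p1, p1⊥
  [⊗]  ⊢ p1, ((p1⊥ ⊗ (p1 ⅋ p1⊥)) ⊗ (p1⊥ ⅋ p1))
    [⊗]  ⊢ p1, (p1⊥ ⊗ (p1 ⅋ p1⊥))
      [Ax]  ⊢ p1, p1⊥
      [⅋]  ⊢ (p1 ⅋ p1⊥)
        [Ax]  ⊢ p1, p1⊥
    [⅋]  ⊢ (p1⊥ ⅋ p1)
      [Ax]  ⊢ p1, p1⊥

Result: YES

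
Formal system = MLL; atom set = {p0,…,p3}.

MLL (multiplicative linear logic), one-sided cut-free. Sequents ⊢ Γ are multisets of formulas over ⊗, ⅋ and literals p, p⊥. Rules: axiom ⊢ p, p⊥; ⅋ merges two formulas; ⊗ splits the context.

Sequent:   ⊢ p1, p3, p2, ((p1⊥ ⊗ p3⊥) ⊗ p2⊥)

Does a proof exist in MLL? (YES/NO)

Proof tree:
[⊗]  ⊢ p1, p3, p2, ((p1⊥ ⊗ p3⊥) ⊗ p2⊥)
  [⊗]  ⊢ p1, p3, (p1⊥ ⊗ p3⊥)
    [Ax]  ⊢ p1, p1⊥
    [Ax]  ⊢ p3, p3⊥
  [Ax]  ⊢ p2, p2⊥

Result: YES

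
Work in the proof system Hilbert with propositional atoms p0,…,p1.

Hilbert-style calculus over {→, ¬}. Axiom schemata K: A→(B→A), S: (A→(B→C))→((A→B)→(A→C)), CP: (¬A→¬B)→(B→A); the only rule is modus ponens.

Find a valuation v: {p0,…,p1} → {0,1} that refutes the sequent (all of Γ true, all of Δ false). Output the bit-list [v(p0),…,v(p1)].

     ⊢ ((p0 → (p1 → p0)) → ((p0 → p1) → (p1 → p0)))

Truth-table refutation:
  v=00: Γ:[] Δ:[((p0 → (p1 → p0)) → ((p0 → p1) → (p1 → p0)))=T] refutes=False
  v=01: Γ:[] Δ:[((p0 → (p1 → p0)) → ((p0 → p1) → (p1 → p0)))=F] refutes=True  ← countermodel

Result: [0, 1]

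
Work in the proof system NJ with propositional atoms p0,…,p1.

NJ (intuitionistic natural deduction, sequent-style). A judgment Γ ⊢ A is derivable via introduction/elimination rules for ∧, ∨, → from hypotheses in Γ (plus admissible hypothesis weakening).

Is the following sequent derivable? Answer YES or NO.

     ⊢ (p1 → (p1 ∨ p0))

Derivation (root first):
[→I]  ⊢ (p1 → (p1 ∨ p0))
  [∨I₁] p1 ⊢ (p1 ∨ p0)
    [Ax] p1 ⊢ p1

Result: YES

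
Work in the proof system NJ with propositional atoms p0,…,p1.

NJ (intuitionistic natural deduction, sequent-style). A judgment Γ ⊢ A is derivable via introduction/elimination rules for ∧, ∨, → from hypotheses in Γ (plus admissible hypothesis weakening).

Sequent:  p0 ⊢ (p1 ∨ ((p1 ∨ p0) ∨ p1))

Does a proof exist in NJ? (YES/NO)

Proof tree:
[∨I₂] p0 ⊢ (p1 ∨ ((p1 ∨ p0) ∨ p1))
  [∨I₁] p0 ⊢ ((p1 ∨ p0) ∨ p1)
    [∨I₂] p0 ⊢ (p1 ∨ p0)
      [Ax] p0 ⊢ p0

Result: YES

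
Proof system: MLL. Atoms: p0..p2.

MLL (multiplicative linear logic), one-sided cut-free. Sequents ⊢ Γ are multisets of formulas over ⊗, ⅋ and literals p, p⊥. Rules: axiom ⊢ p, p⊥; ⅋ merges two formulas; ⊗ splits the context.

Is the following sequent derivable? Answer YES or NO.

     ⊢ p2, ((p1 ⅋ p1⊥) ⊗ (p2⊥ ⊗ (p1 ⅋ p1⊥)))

Derivation (root first):
[⊗]  ⊢ p2, ((p1 ⅋ p1⊥) ⊗ (p2⊥ ⊗ (p1 ⅋ p1⊥)))
  [⅋]  ⊢ (p1 ⅋ p1⊥)
    [Ax]  ⊢ p1, p1⊥
  [⊗]  ⊢ p2, (p2⊥ ⊗ (p1 ⅋ p1⊥))
    [Ax]  ⊢ p2, p2⊥
    [⅋]  ⊢ (p1 ⅋ p1⊥)
      [Ax]  ⊢ p1, p1⊥

Result: YES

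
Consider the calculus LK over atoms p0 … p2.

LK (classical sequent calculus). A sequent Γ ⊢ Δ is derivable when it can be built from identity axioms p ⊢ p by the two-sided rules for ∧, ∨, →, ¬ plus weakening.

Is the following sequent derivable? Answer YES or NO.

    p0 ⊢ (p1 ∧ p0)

Enumerate valuations to refute Γ ⊢ Δ:
  v=000: Γ:[p0=F] Δ:[(p1 ∧ p0)=F] refutes=False
  v=001: Γ:[p0=F] Δ:[(p1 ∧ p0)=F] refutes=False
  v=010: Γ:[p0=F] Δ:[(p1 ∧ p0)=F] refutes=False
  v=011: Γ:[p0=F] Δ:[(p1 ∧ p0)=F] refutes=False
  v=100: Γ:[p0=T] Δ:[(p1 ∧ p0)=F] refutes=True  ← countermodel

Result: NO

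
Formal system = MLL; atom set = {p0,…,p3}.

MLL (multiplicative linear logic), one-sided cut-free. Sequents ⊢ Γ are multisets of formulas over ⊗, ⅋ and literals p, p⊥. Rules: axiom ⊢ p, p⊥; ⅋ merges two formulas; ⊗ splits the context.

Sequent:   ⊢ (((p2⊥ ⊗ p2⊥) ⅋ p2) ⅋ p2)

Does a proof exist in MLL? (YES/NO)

Proof tree:
[⅋]  ⊢ (((p2⊥ ⊗ p2⊥) ⅋ p2) ⅋ p2)
  [⅋]  ⊢ p2, ((p2⊥ ⊗ p2⊥) ⅋ p2)
    [⊗]  ⊢ p2, p2, (p2⊥ ⊗ p2⊥)
      [Ax]  ⊢ p2, p2⊥
      [Ax]  ⊢ p2, p2⊥

Result: YES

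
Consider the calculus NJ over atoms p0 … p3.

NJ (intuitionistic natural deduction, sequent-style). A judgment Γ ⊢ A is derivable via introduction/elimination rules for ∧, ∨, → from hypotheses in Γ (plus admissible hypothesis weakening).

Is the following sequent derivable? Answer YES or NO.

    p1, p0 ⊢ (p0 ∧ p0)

Derivation trace:
[∧I] p1, p0 ⊢ (p0 ∧ p0)
  [Wk] p0, p1 ⊢ p0
    [Ax] p0 ⊢ p0
  [Wk] p0, p1 ⊢ p0
    [Ax] p0 ⊢ p0

Result: YES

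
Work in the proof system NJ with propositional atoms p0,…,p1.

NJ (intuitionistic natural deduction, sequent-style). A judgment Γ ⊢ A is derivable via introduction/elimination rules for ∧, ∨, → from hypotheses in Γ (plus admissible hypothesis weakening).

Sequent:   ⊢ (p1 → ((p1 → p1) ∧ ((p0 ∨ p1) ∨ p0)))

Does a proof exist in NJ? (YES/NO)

Derivation trace:
[→I]  ⊢ (p1 → ((p1 → p1) ∧ ((p0 ∨ p1) ∨ p0)))
  [∧I] p1 ⊢ ((p1 → p1) ∧ ((p0 ∨ p1) ∨ p0))
    [→I]  ⊢ (p1 → p1)
      [Ax] p1 ⊢ p1
    [∨I₁] p1 ⊢ ((p0 ∨ p1) ∨ p0)
      [∨I₂] p1 ⊢ (p0 ∨ p1)
        [Ax] p1 ⊢ p1

Result: YES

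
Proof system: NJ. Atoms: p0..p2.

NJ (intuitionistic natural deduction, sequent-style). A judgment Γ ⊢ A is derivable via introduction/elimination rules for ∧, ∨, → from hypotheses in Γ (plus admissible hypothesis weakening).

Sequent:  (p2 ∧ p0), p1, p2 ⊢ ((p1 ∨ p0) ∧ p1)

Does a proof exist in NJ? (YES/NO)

Proof tree:
[Wk] (p2 ∧ p0), p1, p2 ⊢ ((p1 ∨ p0) ∧ p1)
  [∧I] (p2 ∧ p0), p1 ⊢ ((p1 ∨ p0) ∧ p1)
    [∨I₁] p1 ⊢ (p1 ∨ p0)
      [Ax] p1 ⊢ p1
    [Wk] p1, (p2 ∧ p0) ⊢ p1
      [Ax] p1 ⊢ p1

Result: YES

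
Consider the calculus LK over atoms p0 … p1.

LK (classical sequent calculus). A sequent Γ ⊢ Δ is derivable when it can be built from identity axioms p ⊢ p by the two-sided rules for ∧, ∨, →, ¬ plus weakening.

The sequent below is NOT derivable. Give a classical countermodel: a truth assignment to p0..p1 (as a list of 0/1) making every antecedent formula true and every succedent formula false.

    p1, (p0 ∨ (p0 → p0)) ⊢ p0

Truth-table refutation:
  v=00: Γ:[p1=F, (p0 ∨ (p0 → p0))=T] Δ:[p0=F] refutes=False
  v=01: Γ:[p1=T, (p0 ∨ (p0 → p0))=T] Δ:[p0=F] refutes=True  ← countermodel

Result: [0, 1]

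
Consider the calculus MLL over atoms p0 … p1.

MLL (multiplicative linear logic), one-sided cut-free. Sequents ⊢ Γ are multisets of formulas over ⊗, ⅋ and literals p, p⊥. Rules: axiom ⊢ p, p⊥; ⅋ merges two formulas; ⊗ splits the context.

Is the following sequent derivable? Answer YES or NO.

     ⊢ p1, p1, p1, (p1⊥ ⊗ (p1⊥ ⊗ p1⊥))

Proof tree:
[⊗]  ⊢ p1, p1, p1, (p1⊥ ⊗ (p1⊥ ⊗ p1⊥))
  [Ax]  ⊢ p1, p1⊥
  [⊗]  ⊢ p1, p1, (p1⊥ ⊗ p1⊥)
    [Ax]  ⊢ p1, p1⊥
    [Ax]  ⊢ p1, p1⊥

Result: YES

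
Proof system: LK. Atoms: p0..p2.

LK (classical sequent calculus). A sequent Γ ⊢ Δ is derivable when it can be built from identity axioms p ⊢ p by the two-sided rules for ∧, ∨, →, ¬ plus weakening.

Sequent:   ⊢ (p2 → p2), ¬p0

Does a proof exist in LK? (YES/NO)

Proof tree:
[¬R]  ⊢ (p2 → p2), ¬p0
  [→R] p0 ⊢ (p2 → p2)
    [WL] p2, p0 ⊢ p2
      [Ax] p2 ⊢ p2

Result: YES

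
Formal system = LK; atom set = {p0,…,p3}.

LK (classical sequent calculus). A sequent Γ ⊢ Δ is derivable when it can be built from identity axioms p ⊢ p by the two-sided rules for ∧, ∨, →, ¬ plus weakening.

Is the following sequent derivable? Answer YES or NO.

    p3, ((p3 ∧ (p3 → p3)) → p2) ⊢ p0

Enumerate valuations to refute Γ ⊢ Δ:
  v=0000: Γ:[p3=F, ((p3 ∧ (p3 → p3)) → p2)=T] Δ:[p0=F] refutes=False
  v=0001: Γ:[p3=T, ((p3 ∧ (p3 → p3)) → p2)=F] Δ:[p0=F] refutes=False
  v=0010: Γ:[p3=F, ((p3 ∧ (p3 → p3)) → p2)=T] Δ:[p0=F] refutes=False
  v=0011: Γ:[p3=T, ((p3 ∧ (p3 → p3)) → p2)=T] Δ:[p0=F] refutes=True  ← countermodel

Result: NO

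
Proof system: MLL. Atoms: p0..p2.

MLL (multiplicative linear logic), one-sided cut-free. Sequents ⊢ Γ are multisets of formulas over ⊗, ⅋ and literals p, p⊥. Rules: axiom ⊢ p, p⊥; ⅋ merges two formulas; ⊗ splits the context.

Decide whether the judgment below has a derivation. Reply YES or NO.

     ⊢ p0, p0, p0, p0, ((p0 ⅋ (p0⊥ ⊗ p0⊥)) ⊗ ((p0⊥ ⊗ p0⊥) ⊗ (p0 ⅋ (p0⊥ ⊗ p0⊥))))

Derivation trace:
[⊗]  ⊢ p0, p0, p0, p0, ((p0 ⅋ (p0⊥ ⊗ p0⊥)) ⊗ ((p0⊥ ⊗ p0⊥) ⊗ (p0 ⅋ (p0⊥ ⊗ p0⊥))))
  [⅋]  ⊢ p0, (p0 ⅋ (p0⊥ ⊗ p0⊥))
    [⊗]  ⊢ p0, p0, (p0⊥ ⊗ p0⊥)
      [Ax]  ⊢ p0, p0⊥
      [Ax]  ⊢ p0, p0⊥
  [⊗]  ⊢ p0, p0, p0, ((p0⊥ ⊗ p0⊥) ⊗ (p0 ⅋ (p0⊥ ⊗ p0⊥)))
    [⊗]  ⊢ p0, p0, (p0⊥ ⊗ p0⊥)
      [Ax]  ⊢ p0, p0⊥
      [Ax]  ⊢ p0, p0⊥
    [⅋]  ⊢ p0, (p0 ⅋ (p0⊥ ⊗ p0⊥))
      [⊗]  ⊢ p0, p0, (p0⊥ ⊗ p0⊥)
        [Ax]  ⊢ p0, p0⊥
        [Ax]  ⊢ p0, p0⊥

Result: YES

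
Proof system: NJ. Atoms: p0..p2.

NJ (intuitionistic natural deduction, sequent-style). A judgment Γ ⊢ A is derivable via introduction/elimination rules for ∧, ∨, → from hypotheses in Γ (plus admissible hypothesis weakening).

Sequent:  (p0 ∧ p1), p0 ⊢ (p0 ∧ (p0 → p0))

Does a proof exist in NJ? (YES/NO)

Derivation (root first):
[∧I] (p0 ∧ p1), p0 ⊢ (p0 ∧ (p0 → p0))
  [→E] (p0 ∧ p1), p0 ⊢ p0
    [→I] (p0 ∧ p1) ⊢ (p0 → p0)
      [Wk] p0, (p0 ∧ p1) ⊢ p0
        [Ax] p0 ⊢ p0
    [Ax] p0 ⊢ p0
  [→I] (p0 ∧ p1) ⊢ (p0 → p0)
    [Wk] p0, (p0 ∧ p1) ⊢ p0
      [Ax] p0 ⊢ p0

Result: YES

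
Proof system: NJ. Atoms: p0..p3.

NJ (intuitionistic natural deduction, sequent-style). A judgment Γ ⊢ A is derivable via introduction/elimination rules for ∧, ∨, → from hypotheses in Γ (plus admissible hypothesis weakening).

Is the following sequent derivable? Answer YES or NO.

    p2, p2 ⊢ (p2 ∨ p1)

Proof tree:
[∨I₁] p2, p2 ⊢ (p2 ∨ p1)
  [Wk] p2, p2 ⊢ p2
    [Ax] p2 ⊢ p2

Result: YES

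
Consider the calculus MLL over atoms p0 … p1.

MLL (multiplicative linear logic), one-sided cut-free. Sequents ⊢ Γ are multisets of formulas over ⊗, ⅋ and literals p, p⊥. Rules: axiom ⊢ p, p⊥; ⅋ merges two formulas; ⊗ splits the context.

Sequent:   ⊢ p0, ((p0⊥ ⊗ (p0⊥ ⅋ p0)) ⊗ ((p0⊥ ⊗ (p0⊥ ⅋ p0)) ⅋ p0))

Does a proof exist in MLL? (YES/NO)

Derivation trace:
[⊗]  ⊢ p0, ((p0⊥ ⊗ (p0⊥ ⅋ p0)) ⊗ ((p0⊥ ⊗ (p0⊥ ⅋ p0)) ⅋ p0))
  [⊗]  ⊢ p0, (p0⊥ ⊗ (p0⊥ ⅋ p0))
    [Ax]  ⊢ p0, p0⊥
    [⅋]  ⊢ (p0⊥ ⅋ p0)
      [Ax]  ⊢ p0, p0⊥
  [⅋]  ⊢ ((p0⊥ ⊗ (p0⊥ ⅋ p0)) ⅋ p0)
    [⊗]  ⊢ p0, (p0⊥ ⊗ (p0⊥ ⅋ p0))
      [Ax]  ⊢ p0, p0⊥
      [⅋]  ⊢ (p0⊥ ⅋ p0)
        [Ax]  ⊢ p0, p0⊥

Result: YES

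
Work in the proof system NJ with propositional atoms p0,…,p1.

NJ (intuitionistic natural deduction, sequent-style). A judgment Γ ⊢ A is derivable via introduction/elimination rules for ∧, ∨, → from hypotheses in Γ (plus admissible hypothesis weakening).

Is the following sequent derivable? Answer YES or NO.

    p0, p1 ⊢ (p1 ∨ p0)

Derivation trace:
[Wk] p0, p1 ⊢ (p1 ∨ p0)
  [∨I₂] p0 ⊢ (p1 ∨ p0)
    [Ax] p0 ⊢ p0

Result: YES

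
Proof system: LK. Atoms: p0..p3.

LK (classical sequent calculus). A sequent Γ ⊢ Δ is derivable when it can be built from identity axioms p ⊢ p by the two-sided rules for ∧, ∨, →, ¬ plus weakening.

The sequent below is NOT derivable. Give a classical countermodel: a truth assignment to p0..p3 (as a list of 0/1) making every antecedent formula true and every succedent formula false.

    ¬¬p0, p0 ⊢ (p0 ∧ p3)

Enumerate valuations to refute Γ ⊢ Δ:
  v=0000: Γ:[¬¬p0=F, p0=F] Δ:[(p0 ∧ p3)=F] refutes=False
  v=0001: Γ:[¬¬p0=F, p0=F] Δ:[(p0 ∧ p3)=F] refutes=False
  v=0010: Γ:[¬¬p0=F, p0=F] Δ:[(p0 ∧ p3)=F] refutes=False
  v=0011: Γ:[¬¬p0=F, p0=F] Δ:[(p0 ∧ p3)=F] refutes=False
  v=0100: Γ:[¬¬p0=F, p0=F] Δ:[(p0 ∧ p3)=F] refutes=False
  v=0101: Γ:[¬¬p0=F, p0=F] Δ:[(p0 ∧ p3)=F] refutes=False
  v=0110: Γ:[¬¬p0=F, p0=F] Δ:[(p0 ∧ p3)=F] refutes=False
  v=0111: Γ:[¬¬p0=F, p0=F] Δ:[(p0 ∧ p3)=F] refutes=False
  v=1000: Γ:[¬¬p0=T, p0=T] Δ:[(p0 ∧ p3)=F] refutes=True  ← countermodel

Result: [1, 0, 0, 0]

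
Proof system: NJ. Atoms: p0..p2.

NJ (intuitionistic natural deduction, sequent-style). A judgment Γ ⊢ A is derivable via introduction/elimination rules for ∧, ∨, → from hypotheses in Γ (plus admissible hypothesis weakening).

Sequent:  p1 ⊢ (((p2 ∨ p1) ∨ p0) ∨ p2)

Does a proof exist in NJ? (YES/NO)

Derivation trace:
[∨I₁] p1 ⊢ (((p2 ∨ p1) ∨ p0) ∨ p2)
  [∨I₁] p1 ⊢ ((p2 ∨ p1) ∨ p0)
    [∨I₂] p1 ⊢ (p2 ∨ p1)
      [Ax] p1 ⊢ p1

Result: YES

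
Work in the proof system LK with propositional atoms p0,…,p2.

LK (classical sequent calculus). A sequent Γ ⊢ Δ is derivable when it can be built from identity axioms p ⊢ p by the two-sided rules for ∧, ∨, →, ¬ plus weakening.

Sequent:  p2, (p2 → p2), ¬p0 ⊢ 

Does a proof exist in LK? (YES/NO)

Search for a countermodel by truth-table:
  v=000: Γ:[p2=F, (p2 → p2)=T, ¬p0=T] Δ:[] refutes=False
  v=001: Γ:[p2=T, (p2 → p2)=T, ¬p0=T] Δ:[] refutes=True  ← countermodel

Result: NO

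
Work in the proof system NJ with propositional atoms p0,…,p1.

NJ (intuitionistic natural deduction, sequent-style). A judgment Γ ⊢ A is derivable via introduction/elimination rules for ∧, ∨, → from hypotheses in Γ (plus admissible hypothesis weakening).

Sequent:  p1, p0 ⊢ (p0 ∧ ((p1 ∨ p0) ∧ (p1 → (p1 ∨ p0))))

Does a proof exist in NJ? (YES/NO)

Proof tree:
[∧I] p1, p0 ⊢ (p0 ∧ ((p1 ∨ p0) ∧ (p1 → (p1 ∨ p0))))
  [Ax] p0 ⊢ p0
  [∧I] p1 ⊢ ((p1 ∨ p0) ∧ (p1 → (p1 ∨ p0)))
    [∨I₁] p1 ⊢ (p1 ∨ p0)
      [Ax] p1 ⊢ p1
    [→I]  ⊢ (p1 → (p1 ∨ p0))
      [∨I₁] p1 ⊢ (p1 ∨ p0)
        [Ax] p1 ⊢ p1

Result: YES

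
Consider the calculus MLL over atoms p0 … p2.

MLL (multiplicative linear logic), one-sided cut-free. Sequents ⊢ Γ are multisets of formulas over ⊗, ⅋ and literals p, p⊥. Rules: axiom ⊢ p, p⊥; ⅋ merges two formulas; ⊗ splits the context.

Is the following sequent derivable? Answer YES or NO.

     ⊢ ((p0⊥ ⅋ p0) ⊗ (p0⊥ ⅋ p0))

Proof tree:
[⊗]  ⊢ ((p0⊥ ⅋ p0) ⊗ (p0⊥ ⅋ p0))
  [⅋]  ⊢ (p0⊥ ⅋ p0)
    [Ax]  ⊢ p0, p0⊥
  [⅋]  ⊢ (p0⊥ ⅋ p0)
    [Ax]  ⊢ p0, p0⊥

Result: YES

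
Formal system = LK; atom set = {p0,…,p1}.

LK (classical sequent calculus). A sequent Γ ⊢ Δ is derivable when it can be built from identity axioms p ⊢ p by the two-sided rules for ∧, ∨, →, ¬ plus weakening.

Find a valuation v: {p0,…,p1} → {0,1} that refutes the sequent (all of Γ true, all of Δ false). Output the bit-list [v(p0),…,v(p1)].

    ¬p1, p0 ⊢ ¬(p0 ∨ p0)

Truth-table refutation:
  v=00: Γ:[¬p1=T, p0=F] Δ:[¬(p0 ∨ p0)=T] refutes=False
  v=01: Γ:[¬p1=F, p0=F] Δ:[¬(p0 ∨ p0)=T] refutes=False
  v=10: Γ:[¬p1=T, p0=T] Δ:[¬(p0 ∨ p0)=F] refutes=True  ← countermodel

Result: [1, 0]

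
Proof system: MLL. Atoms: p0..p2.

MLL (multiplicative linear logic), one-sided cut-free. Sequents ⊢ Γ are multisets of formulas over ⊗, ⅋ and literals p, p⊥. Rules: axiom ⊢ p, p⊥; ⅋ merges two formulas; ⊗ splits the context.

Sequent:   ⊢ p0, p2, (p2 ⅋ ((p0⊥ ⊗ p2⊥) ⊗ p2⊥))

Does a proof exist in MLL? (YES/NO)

Derivation (root first):
[⅋]  ⊢ p0, p2, (p2 ⅋ ((p0⊥ ⊗ p2⊥) ⊗ p2⊥))
  [⊗]  ⊢ p0, p2, p2, ((p0⊥ ⊗ p2⊥) ⊗ p2⊥)
    [⊗]  ⊢ p0, p2, (p0⊥ ⊗ p2⊥)
      [Ax]  ⊢ p0, p0⊥
      [Ax]  ⊢ p2, p2⊥
    [Ax]  ⊢ p2, p2⊥

Result: YES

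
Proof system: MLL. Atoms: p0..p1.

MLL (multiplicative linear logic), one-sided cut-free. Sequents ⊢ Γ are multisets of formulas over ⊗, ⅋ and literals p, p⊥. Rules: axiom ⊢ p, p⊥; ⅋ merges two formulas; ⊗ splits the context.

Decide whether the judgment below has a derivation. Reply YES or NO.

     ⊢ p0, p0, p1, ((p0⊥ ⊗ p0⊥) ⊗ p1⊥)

Proof tree:
[⊗]  ⊢ p0, p0, p1, ((p0⊥ ⊗ p0⊥) ⊗ p1⊥)
  [⊗]  ⊢ p0, p0, (p0⊥ ⊗ p0⊥)
    [Ax]  ⊢ p0, p0⊥
    [Ax]  ⊢ p0, p0⊥
  [Ax]  ⊢ p1, p1⊥

Result: YES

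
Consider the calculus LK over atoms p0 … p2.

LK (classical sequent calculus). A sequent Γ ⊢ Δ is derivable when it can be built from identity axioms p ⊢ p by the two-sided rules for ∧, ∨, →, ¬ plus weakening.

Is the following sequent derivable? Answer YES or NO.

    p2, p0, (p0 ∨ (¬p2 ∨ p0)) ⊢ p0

Derivation trace:
[∨L] p2, p0, (p0 ∨ (¬p2 ∨ p0)) ⊢ p0
  [WL] p0, p0 ⊢ p0
    [Ax] p0 ⊢ p0
  [∨L] p2, (¬p2 ∨ p0) ⊢ p0
    [¬L] p2, ¬p2 ⊢ 
      [Ax] p2 ⊢ p2
    [Ax] p0 ⊢ p0

Result: YES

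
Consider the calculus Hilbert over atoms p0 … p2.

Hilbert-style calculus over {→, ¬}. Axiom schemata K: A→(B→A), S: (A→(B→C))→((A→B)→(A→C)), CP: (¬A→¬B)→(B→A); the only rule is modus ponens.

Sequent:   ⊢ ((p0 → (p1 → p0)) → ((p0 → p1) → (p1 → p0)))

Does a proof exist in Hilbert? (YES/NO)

Truth-table refutation:
  v=000: Γ:[] Δ:[((p0 → (p1 → p0)) → ((p0 → p1) → (p1 → p0)))=T] refutes=False
  v=001: Γ:[] Δ:[((p0 → (p1 → p0)) → ((p0 → p1) → (p1 → p0)))=T] refutes=False
  v=010: Γ:[] Δ:[((p0 → (p1 → p0)) → ((p0 → p1) → (p1 → p0)))=F] refutes=True  ← countermodel

Result: NO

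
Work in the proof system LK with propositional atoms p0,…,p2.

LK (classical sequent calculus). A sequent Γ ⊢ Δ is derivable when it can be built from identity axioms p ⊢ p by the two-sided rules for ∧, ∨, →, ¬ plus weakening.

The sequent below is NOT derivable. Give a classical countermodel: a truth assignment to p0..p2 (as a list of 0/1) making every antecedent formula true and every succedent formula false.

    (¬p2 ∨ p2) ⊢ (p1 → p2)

Enumerate valuations to refute Γ ⊢ Δ:
  v=000: Γ:[(¬p2 ∨ p2)=T] Δ:[(p1 → p2)=T] refutes=False
  v=001: Γ:[(¬p2 ∨ p2)=T] Δ:[(p1 → p2)=T] refutes=False
  v=010: Γ:[(¬p2 ∨ p2)=T] Δ:[(p1 → p2)=F] refutes=True  ← countermodel

Result: [0, 1, 0]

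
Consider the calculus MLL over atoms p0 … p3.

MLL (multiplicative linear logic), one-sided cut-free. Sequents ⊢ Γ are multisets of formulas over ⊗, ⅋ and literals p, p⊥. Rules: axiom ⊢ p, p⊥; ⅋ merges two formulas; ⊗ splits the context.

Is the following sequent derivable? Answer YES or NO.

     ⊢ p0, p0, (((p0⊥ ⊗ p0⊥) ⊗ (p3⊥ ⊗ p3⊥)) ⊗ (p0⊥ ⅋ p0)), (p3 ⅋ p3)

Proof tree:
[⅋]  ⊢ p0, p0, (((p0⊥ ⊗ p0⊥) ⊗ (p3⊥ ⊗ p3⊥)) ⊗ (p0⊥ ⅋ p0)), (p3 ⅋ p3)
  [⊗]  ⊢ p0, p0, p3, p3, (((p0⊥ ⊗ p0⊥) ⊗ (p3⊥ ⊗ p3⊥)) ⊗ (p0⊥ ⅋ p0))
    [⊗]  ⊢ p0, p0, p3, p3, ((p0⊥ ⊗ p0⊥) ⊗ (p3⊥ ⊗ p3⊥))
      [⊗]  ⊢ p0, p0, (p0⊥ ⊗ p0⊥)
        [Ax]  ⊢ p0, p0⊥
        [Ax]  ⊢ p0, p0⊥
      [⊗]  ⊢ p3, p3, (p3⊥ ⊗ p3⊥)
        [Ax]  ⊢ p3, p3⊥
        [Ax]  ⊢ p3, p3⊥
    [⅋]  ⊢ (p0⊥ ⅋ p0)
      [Ax]  ⊢ p0, p0⊥

Result: YES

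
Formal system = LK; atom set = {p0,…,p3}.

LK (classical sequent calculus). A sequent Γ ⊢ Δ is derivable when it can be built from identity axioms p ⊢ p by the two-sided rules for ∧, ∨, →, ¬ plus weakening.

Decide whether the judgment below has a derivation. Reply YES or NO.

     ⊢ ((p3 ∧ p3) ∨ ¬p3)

Derivation (root first):
[∨R]  ⊢ ((p3 ∧ p3) ∨ ¬p3)
  [¬R]  ⊢ (p3 ∧ p3), ¬p3
    [∧R] p3 ⊢ (p3 ∧ p3)
      [Ax] p3 ⊢ p3
      [Ax] p3 ⊢ p3

Result: YES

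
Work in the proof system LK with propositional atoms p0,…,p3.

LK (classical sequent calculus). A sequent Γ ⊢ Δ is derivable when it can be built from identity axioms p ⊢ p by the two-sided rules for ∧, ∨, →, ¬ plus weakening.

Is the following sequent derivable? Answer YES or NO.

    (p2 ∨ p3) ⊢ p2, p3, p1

Proof tree:
[WR] (p2 ∨ p3) ⊢ p2, p3, p1
  [∨L] (p2 ∨ p3) ⊢ p2, p3
    [Ax] p2 ⊢ p2
    [Ax] p3 ⊢ p3

Result: YES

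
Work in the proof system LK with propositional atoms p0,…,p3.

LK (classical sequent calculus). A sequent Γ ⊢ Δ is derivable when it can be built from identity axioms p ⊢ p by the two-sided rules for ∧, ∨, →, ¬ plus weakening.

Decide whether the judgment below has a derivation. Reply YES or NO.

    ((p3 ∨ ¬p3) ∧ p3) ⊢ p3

Derivation (root first):
[∧L] ((p3 ∨ ¬p3) ∧ p3) ⊢ p3
  [∨L] p3, (p3 ∨ ¬p3) ⊢ p3
    [Ax] p3 ⊢ p3
    [¬L] p3, ¬p3 ⊢ 
      [Ax] p3 ⊢ p3

Result: YES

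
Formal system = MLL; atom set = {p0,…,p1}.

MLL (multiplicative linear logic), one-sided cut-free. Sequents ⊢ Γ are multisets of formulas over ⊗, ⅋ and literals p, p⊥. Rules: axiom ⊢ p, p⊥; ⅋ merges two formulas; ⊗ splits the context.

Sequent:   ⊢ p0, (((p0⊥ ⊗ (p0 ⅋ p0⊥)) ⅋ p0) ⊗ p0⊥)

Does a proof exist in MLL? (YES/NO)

Derivation (root first):
[⊗]  ⊢ p0, (((p0⊥ ⊗ (p0 ⅋ p0⊥)) ⅋ p0) ⊗ p0⊥)
  [⅋]  ⊢ ((p0⊥ ⊗ (p0 ⅋ p0⊥)) ⅋ p0)
    [⊗]  ⊢ p0, (p0⊥ ⊗ (p0 ⅋ p0⊥))
      [Ax]  ⊢ p0, p0⊥
      [⅋]  ⊢ (p0 ⅋ p0⊥)
        [Ax]  ⊢ p0, p0⊥
  [Ax]  ⊢ p0, p0⊥

Result: YES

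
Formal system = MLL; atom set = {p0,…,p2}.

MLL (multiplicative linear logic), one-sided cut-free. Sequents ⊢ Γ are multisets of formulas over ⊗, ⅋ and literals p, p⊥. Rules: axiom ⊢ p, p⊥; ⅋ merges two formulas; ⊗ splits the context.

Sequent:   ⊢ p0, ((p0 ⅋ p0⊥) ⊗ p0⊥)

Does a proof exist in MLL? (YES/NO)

Derivation (root first):
[⊗]  ⊢ p0, ((p0 ⅋ p0⊥) ⊗ p0⊥)
  [⅋]  ⊢ (p0 ⅋ p0⊥)
    [Ax]  ⊢ p0, p0⊥
  [Ax]  ⊢ p0, p0⊥

Result: YES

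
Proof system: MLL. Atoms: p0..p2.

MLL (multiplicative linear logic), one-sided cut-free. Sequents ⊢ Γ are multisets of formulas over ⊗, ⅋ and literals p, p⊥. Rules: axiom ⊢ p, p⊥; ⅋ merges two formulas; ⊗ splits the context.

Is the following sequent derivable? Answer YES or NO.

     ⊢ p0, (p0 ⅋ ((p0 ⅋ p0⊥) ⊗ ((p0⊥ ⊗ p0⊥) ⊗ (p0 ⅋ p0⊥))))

Derivation (root first):
[⅋]  ⊢ p0, (p0 ⅋ ((p0 ⅋ p0⊥) ⊗ ((p0⊥ ⊗ p0⊥) ⊗ (p0 ⅋ p0⊥))))
  [⊗]  ⊢ p0, p0, ((p0 ⅋ p0⊥) ⊗ ((p0⊥ ⊗ p0⊥) ⊗ (p0 ⅋ p0⊥)))
    [⅋]  ⊢ (p0 ⅋ p0⊥)
      [Ax]  ⊢ p0, p0⊥
    [⊗]  ⊢ p0, p0, ((p0⊥ ⊗ p0⊥) ⊗ (p0 ⅋ p0⊥))
      [⊗]  ⊢ p0, p0, (p0⊥ ⊗ p0⊥)
        [Ax]  ⊢ p0, p0⊥
        [Ax]  ⊢ p0, p0⊥
      [⅋]  ⊢ (p0 ⅋ p0⊥)
        [Ax]  ⊢ p0, p0⊥

Result: YES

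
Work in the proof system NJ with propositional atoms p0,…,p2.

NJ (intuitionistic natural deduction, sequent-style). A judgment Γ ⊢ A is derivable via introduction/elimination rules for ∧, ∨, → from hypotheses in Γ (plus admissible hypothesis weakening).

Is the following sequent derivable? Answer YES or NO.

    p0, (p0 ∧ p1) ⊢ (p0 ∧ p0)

Derivation trace:
[Wk] p0, (p0 ∧ p1) ⊢ (p0 ∧ p0)
  [∧I] p0 ⊢ (p0 ∧ p0)
    [Ax] p0 ⊢ p0
    [Ax] p0 ⊢ p0

Result: YES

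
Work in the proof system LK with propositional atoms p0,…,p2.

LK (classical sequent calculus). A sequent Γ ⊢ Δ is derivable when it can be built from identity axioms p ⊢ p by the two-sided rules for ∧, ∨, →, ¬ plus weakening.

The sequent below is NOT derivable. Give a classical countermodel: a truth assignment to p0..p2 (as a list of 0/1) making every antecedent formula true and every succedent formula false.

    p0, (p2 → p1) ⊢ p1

Truth-table refutation:
  v=000: Γ:[p0=F, (p2 → p1)=T] Δ:[p1=F] refutes=False
  v=001: Γ:[p0=F, (p2 → p1)=F] Δ:[p1=F] refutes=False
  v=010: Γ:[p0=F, (p2 → p1)=T] Δ:[p1=T] refutes=False
  v=011: Γ:[p0=F, (p2 → p1)=T] Δ:[p1=T] refutes=False
  v=100: Γ:[p0=T, (p2 → p1)=T] Δ:[p1=F] refutes=True  ← countermodel

Result: [1, 0, 0]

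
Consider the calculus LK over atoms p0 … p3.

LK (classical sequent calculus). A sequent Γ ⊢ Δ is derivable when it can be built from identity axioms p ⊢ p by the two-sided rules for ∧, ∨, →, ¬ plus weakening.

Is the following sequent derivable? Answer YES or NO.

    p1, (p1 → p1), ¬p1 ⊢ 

Proof tree:
[¬L] p1, (p1 → p1), ¬p1 ⊢ 
  [→L] p1, (p1 → p1) ⊢ p1
    [Ax] p1 ⊢ p1
    [Ax] p1 ⊢ p1

Result: YES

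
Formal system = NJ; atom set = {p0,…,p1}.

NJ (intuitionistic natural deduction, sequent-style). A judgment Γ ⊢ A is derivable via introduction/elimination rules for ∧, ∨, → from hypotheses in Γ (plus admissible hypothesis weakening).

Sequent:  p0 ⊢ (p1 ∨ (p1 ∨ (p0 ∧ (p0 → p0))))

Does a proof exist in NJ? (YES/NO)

Derivation trace:
[∨I₂] p0 ⊢ (p1 ∨ (p1 ∨ (p0 ∧ (p0 → p0))))
  [∨I₂] p0 ⊢ (p1 ∨ (p0 ∧ (p0 → p0)))
    [∧I] p0 ⊢ (p0 ∧ (p0 → p0))
      [Ax] p0 ⊢ p0
      [→I]  ⊢ (p0 → p0)
        [Ax] p0 ⊢ p0

Result: YES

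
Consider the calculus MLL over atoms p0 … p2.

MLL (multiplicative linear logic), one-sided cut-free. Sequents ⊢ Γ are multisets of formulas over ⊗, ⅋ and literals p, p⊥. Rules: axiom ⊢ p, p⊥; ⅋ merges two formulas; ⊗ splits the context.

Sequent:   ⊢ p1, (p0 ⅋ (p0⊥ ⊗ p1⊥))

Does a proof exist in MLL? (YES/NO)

Derivation trace:
[⅋]  ⊢ p1, (p0 ⅋ (p0⊥ ⊗ p1⊥))
  [⊗]  ⊢ p0, p1, (p0⊥ ⊗ p1⊥)
    [Ax]  ⊢ p0, p0⊥
    [Ax]  ⊢ p1, p1⊥

Result: YES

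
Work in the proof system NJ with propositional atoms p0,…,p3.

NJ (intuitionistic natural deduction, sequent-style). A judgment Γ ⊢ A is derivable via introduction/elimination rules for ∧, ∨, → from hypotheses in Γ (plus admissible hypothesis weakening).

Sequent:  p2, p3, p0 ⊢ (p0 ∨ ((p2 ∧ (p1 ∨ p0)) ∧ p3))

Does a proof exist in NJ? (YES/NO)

Derivation trace:
[∨I₂] p2, p3, p0 ⊢ (p0 ∨ ((p2 ∧ (p1 ∨ p0)) ∧ p3))
  [∧I] p2, p3, p0 ⊢ ((p2 ∧ (p1 ∨ p0)) ∧ p3)
    [∧I] p2, p0 ⊢ (p2 ∧ (p1 ∨ p0))
      [Ax] p2 ⊢ p2
      [∨I₂] p0 ⊢ (p1 ∨ p0)
        [Ax] p0 ⊢ p0
    [Ax] p3 ⊢ p3

Result: YES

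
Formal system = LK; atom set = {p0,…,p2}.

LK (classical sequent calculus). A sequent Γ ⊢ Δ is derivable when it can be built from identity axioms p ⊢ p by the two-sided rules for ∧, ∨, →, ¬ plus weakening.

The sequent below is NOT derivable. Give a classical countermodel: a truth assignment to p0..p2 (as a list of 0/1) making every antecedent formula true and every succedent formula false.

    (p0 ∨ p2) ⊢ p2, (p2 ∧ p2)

Enumerate valuations to refute Γ ⊢ Δ:
  v=000: Γ:[(p0 ∨ p2)=F] Δ:[p2=F, (p2 ∧ p2)=F] refutes=False
  v=001: Γ:[(p0 ∨ p2)=T] Δ:[p2=T, (p2 ∧ p2)=T] refutes=False
  v=010: Γ:[(p0 ∨ p2)=F] Δ:[p2=F, (p2 ∧ p2)=F] refutes=False
  v=011: Γ:[(p0 ∨ p2)=T] Δ:[p2=T, (p2 ∧ p2)=T] refutes=False
  v=100: Γ:[(p0 ∨ p2)=T] Δ:[p2=F, (p2 ∧ p2)=F] refutes=True  ← countermodel

Result: [1, 0, 0]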